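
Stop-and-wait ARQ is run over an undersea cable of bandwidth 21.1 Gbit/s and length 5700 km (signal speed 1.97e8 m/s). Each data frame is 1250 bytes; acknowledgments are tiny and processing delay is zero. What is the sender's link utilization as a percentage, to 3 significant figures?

0.000819 %

t_tx = L/R = 10000/21100000000 = 4.73934e-07 s.
t_prop = 5700000/197000000 = 0.028934 s; RTT = 0.057868 s.
Cycle = t_tx + RTT = 0.0578685 s.
Utilization = t_tx / cycle = 4.73934e-07/0.0578685 = 0.000819 %.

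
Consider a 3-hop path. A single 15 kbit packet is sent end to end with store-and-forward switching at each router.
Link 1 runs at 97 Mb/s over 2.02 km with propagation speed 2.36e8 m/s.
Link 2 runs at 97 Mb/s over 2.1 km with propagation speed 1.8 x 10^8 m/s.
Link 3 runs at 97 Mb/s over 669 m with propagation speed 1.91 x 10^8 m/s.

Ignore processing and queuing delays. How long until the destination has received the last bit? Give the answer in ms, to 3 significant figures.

L = 15000 bits.
Transmission delay per hop = L/R = 15000/97000000 = 0.154639 ms; 3 hops → 0.463918 ms.
Propagation delays (d/s per hop): 0.00855932, 0.0116667, 0.00350262 ms; sum = 0.0237286 ms.
End-to-end = 0.488 ms.

0.488 ms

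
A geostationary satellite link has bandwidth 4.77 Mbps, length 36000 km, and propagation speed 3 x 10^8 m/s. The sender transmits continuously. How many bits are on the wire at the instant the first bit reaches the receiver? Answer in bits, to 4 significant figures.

572400 bits

Propagation delay = 36000000 / 300000000 = 0.12 s.
BDP = R × t_prop = 4770000 × 0.12 = 572400 bits.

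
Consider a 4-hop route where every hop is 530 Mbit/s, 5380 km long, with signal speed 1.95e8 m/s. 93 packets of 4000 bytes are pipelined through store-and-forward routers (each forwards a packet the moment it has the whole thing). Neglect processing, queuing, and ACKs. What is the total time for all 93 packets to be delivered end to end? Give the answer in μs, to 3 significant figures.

Per-hop transmission t_tx = L/R = 32000/530000000 = 60.3774 μs.
Per-hop propagation t_prop = 5380000/195000000 = 27589.7 μs.
Pipeline fill: first packet needs 4·t_tx to clear all hops; remaining 92 packets each add one t_tx.
Total = (4+93-1)·t_tx + 4·t_prop = 96·60.3774 + 4·27589.7 = 116000 μs.

116000 μs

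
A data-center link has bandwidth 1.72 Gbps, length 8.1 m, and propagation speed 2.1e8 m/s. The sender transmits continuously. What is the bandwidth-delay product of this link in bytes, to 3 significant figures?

8.29 bytes

Propagation delay = 8.1 / 210000000 = 3.85714e-08 s.
BDP = R × t_prop = 1720000000 × 3.85714e-08 = 66.3429 bits.
In bytes: 66.3429/8 = 8.29 bytes.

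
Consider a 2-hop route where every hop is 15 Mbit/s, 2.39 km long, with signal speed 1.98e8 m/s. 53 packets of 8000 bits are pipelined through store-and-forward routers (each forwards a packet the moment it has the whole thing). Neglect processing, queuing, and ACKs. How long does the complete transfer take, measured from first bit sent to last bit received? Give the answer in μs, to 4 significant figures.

28820 μs

Per-hop transmission t_tx = L/R = 8000/15000000 = 533.333 μs.
Per-hop propagation t_prop = 2390/198000000 = 12.0707 μs.
Pipeline fill: first packet needs 2·t_tx to clear all hops; remaining 52 packets each add one t_tx.
Total = (2+53-1)·t_tx + 2·t_prop = 54·533.333 + 2·12.0707 = 28820 μs.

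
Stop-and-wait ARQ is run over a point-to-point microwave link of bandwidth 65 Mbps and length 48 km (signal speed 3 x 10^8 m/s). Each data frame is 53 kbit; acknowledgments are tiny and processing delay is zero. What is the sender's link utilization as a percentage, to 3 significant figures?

t_tx = L/R = 53000/65000000 = 0.000815385 s.
t_prop = 48000/300000000 = 0.00016 s; RTT = 0.00032 s.
Cycle = t_tx + RTT = 0.00113538 s.
Utilization = t_tx / cycle = 0.000815385/0.00113538 = 71.8 %.

71.8 %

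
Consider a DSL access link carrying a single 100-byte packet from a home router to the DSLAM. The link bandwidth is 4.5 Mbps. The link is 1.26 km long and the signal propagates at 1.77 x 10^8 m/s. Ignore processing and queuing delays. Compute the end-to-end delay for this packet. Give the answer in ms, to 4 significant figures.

L = 100 × 8 = 800 bits.
Transmission delay = L/R = 800 / 4500000 = 0.177778 ms.
Propagation delay = d/s = 1260 m / 177000000 m/s = 0.00711864 ms.
Total = 0.1849 ms.

0.1849 ms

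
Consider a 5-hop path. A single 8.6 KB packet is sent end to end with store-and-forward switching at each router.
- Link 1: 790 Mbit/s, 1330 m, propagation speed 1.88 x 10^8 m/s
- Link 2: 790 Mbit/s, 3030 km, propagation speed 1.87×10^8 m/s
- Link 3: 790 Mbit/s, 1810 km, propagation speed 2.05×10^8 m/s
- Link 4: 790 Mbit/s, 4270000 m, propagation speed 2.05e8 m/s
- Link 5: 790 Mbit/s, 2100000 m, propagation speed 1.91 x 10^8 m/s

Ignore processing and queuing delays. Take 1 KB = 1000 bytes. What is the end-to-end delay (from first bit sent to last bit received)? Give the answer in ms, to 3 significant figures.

57.3 ms

L = 68800 bits.
Transmission delay per hop = L/R = 68800/790000000 = 0.0870886 ms; 5 hops → 0.435443 ms.
Propagation delays (d/s per hop): 0.00707447, 16.2032, 8.82927, 20.8293, 10.9948 ms; sum = 56.8636 ms.
End-to-end = 57.3 ms.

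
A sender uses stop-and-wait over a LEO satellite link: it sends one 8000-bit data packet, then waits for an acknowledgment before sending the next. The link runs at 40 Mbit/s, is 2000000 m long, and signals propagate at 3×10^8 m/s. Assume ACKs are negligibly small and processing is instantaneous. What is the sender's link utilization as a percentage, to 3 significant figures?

1.48 %

t_tx = L/R = 8000/40000000 = 0.0002 s.
t_prop = 2000000/300000000 = 0.00666667 s; RTT = 0.0133333 s.
Cycle = t_tx + RTT = 0.0135333 s.
Utilization = t_tx / cycle = 0.0002/0.0135333 = 1.48 %.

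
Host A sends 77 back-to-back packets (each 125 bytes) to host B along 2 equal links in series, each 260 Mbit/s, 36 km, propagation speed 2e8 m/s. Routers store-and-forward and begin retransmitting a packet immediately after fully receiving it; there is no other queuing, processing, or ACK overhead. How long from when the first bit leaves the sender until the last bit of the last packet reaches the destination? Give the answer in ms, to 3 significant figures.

Per-hop transmission t_tx = L/R = 1000/260000000 = 0.00384615 ms.
Per-hop propagation t_prop = 36000/200000000 = 0.18 ms.
Pipeline fill: first packet needs 2·t_tx to clear all hops; remaining 76 packets each add one t_tx.
Total = (2+77-1)·t_tx + 2·t_prop = 78·0.00384615 + 2·0.18 = 0.660 ms.

0.660 ms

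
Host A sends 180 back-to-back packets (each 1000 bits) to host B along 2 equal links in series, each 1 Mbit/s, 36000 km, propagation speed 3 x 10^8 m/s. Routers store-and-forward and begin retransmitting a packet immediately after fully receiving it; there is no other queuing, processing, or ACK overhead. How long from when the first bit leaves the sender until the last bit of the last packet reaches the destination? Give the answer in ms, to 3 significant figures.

Per-hop transmission t_tx = L/R = 1000/1000000 = 1 ms.
Per-hop propagation t_prop = 36000000/300000000 = 120 ms.
Pipeline fill: first packet needs 2·t_tx to clear all hops; remaining 179 packets each add one t_tx.
Total = (2+180-1)·t_tx + 2·t_prop = 181·1 + 2·120 = 421 ms.

421 ms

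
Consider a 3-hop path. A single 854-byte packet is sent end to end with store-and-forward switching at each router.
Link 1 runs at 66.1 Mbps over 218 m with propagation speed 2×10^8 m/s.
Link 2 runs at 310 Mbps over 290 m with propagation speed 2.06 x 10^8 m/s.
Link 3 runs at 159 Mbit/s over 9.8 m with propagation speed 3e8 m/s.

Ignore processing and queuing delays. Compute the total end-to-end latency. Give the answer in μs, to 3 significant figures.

171 μs

L = 854 × 8 = 6832 bits.
Transmission delays (L/R per hop): 103.359, 22.0387, 42.9686 μs; sum = 168.366 μs.
Propagation delays (d/s per hop): 1.09, 1.40777, 0.0326667 μs; sum = 2.53043 μs.
End-to-end = 171 μs.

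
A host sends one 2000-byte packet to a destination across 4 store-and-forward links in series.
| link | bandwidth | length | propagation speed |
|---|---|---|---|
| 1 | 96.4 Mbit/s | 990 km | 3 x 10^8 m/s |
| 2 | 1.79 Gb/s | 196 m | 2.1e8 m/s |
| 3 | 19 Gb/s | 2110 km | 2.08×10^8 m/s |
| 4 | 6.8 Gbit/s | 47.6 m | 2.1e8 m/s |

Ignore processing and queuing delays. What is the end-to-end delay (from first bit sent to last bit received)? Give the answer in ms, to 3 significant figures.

13.6 ms

L = 2000 × 8 = 16000 bits.
Transmission delays (L/R per hop): 0.165975, 0.00893855, 0.000842105, 0.00235294 ms; sum = 0.178109 ms.
Propagation delays (d/s per hop): 3.3, 0.000933333, 10.1442, 0.000226667 ms; sum = 13.4454 ms.
End-to-end = 13.6 ms.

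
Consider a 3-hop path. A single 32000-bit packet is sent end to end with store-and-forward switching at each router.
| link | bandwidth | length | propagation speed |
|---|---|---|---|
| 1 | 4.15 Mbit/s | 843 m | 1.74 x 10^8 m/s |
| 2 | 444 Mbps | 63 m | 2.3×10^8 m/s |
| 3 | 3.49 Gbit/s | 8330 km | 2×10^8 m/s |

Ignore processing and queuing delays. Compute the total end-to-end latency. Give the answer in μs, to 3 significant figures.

49400 μs

Transmission delays (L/R per hop): 7710.84, 72.0721, 9.16905 μs; sum = 7792.08 μs.
Propagation delays (d/s per hop): 4.84483, 0.273913, 41650 μs; sum = 41655.1 μs.
End-to-end = 49400 μs.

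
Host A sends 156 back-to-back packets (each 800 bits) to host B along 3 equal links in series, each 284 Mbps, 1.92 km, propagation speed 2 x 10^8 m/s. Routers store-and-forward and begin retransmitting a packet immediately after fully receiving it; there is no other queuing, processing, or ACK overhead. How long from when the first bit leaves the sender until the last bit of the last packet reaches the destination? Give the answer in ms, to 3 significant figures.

0.474 ms

Per-hop transmission t_tx = L/R = 800/284000000 = 0.0028169 ms.
Per-hop propagation t_prop = 1920/200000000 = 0.0096 ms.
Pipeline fill: first packet needs 3·t_tx to clear all hops; remaining 155 packets each add one t_tx.
Total = (3+156-1)·t_tx + 3·t_prop = 158·0.0028169 + 3·0.0096 = 0.474 ms.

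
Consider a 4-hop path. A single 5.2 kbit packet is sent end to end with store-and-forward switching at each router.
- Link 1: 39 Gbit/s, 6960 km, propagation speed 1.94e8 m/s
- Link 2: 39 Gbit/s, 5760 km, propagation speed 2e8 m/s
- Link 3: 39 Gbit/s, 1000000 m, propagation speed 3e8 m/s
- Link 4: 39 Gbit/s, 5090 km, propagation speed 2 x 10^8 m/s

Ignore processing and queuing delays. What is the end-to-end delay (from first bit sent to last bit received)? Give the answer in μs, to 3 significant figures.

93500 μs

L = 5200 bits.
Transmission delay per hop = L/R = 5200/39000000000 = 0.133333 μs; 4 hops → 0.533333 μs.
Propagation delays (d/s per hop): 35876.3, 28800, 3333.33, 25450 μs; sum = 93459.6 μs.
End-to-end = 93500 μs.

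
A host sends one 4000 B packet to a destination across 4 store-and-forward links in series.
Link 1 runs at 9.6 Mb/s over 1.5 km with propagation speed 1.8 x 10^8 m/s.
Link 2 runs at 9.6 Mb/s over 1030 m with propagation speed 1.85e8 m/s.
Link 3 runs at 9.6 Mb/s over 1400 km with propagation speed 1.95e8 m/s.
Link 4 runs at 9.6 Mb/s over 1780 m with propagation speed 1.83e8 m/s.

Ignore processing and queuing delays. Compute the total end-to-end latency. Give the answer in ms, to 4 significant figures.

L = 4000 × 8 = 32000 bits.
Transmission delay per hop = L/R = 32000/9600000 = 3.33333 ms; 4 hops → 13.3333 ms.
Propagation delays (d/s per hop): 0.00833333, 0.00556757, 7.17949, 0.00972678 ms; sum = 7.20311 ms.
End-to-end = 20.54 ms.

20.54 ms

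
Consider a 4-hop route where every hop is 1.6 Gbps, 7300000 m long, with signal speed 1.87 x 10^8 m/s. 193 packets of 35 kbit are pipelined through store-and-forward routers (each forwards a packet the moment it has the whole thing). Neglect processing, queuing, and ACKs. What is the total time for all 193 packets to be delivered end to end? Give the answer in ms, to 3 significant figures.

160 ms

Per-hop transmission t_tx = L/R = 35000/1600000000 = 0.021875 ms.
Per-hop propagation t_prop = 7300000/187000000 = 39.0374 ms.
Pipeline fill: first packet needs 4·t_tx to clear all hops; remaining 192 packets each add one t_tx.
Total = (4+193-1)·t_tx + 4·t_prop = 196·0.021875 + 4·39.0374 = 160 ms.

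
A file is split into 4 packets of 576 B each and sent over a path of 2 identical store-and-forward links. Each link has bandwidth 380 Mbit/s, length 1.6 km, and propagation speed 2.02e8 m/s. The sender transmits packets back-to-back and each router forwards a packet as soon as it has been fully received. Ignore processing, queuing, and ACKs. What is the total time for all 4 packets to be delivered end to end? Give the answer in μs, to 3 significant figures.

Per-hop transmission t_tx = L/R = 4608/380000000 = 12.1263 μs.
Per-hop propagation t_prop = 1600/202000000 = 7.92079 μs.
Pipeline fill: first packet needs 2·t_tx to clear all hops; remaining 3 packets each add one t_tx.
Total = (2+4-1)·t_tx + 2·t_prop = 5·12.1263 + 2·7.92079 = 76.5 μs.

76.5 μs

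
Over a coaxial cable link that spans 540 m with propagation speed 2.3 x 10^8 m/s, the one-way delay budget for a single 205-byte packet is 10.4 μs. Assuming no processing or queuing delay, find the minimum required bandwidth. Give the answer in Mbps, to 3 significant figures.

L = 1640 bits.
Propagation delay = 540 / 2.3e+08 = 2.34783 μs.
Transmission budget = 10.4 − 2.34783 = 8.05217 μs.
R ≥ L / t_tx = 1640 bits / 8.05217e-06 s = 204 Mbps.

204 Mbps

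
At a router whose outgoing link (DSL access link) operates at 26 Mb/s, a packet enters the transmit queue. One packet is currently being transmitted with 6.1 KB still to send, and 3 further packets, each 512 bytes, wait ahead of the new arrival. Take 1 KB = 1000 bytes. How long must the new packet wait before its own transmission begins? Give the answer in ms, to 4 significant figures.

Each queued packet: L/R = 4096/26000000 = 0.157538 ms.
3 queued → 0.472615 ms.
Plus remaining 48800 bits of current packet: 1.87692 ms.
Queuing delay = 2.350 ms.

2.350 ms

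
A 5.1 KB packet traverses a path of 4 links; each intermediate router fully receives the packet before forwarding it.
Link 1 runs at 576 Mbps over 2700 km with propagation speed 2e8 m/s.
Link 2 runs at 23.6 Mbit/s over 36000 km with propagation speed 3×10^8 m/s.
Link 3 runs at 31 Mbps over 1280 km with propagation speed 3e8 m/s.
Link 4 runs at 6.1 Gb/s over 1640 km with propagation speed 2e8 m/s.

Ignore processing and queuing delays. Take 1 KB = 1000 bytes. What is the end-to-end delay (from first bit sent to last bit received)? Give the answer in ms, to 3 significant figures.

L = 40800 bits.
Transmission delays (L/R per hop): 0.0708333, 1.72881, 1.31613, 0.00668852 ms; sum = 3.12246 ms.
Propagation delays (d/s per hop): 13.5, 120, 4.26667, 8.2 ms; sum = 145.967 ms.
End-to-end = 149 ms.

149 ms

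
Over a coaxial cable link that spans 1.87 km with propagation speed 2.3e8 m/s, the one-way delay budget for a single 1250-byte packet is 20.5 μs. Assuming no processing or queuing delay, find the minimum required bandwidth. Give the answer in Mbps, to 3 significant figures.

808 Mbps

L = 10000 bits.
Propagation delay = 1870 / 2.3e+08 = 8.13043 μs.
Transmission budget = 20.5 − 8.13043 = 12.3696 μs.
R ≥ L / t_tx = 10000 bits / 1.23696e-05 s = 808 Mbps.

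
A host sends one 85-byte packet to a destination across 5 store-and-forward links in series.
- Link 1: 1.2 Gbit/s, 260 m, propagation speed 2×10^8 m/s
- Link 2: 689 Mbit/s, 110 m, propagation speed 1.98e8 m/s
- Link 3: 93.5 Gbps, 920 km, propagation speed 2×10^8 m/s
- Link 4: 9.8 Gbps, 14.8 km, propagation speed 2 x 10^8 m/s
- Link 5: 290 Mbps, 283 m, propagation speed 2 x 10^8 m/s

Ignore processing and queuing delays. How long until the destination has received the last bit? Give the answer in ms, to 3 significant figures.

L = 85 × 8 = 680 bits.
Transmission delays (L/R per hop): 0.000566667, 0.000986938, 7.27273e-06, 6.93878e-05, 0.00234483 ms; sum = 0.00397509 ms.
Propagation delays (d/s per hop): 0.0013, 0.000555556, 4.6, 0.074, 0.001415 ms; sum = 4.67727 ms.
End-to-end = 4.68 ms.

4.68 ms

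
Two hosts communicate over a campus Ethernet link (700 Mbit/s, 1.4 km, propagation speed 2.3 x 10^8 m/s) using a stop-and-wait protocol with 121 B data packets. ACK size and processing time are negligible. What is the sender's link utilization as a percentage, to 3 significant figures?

10.2 %

t_tx = L/R = 968/700000000 = 1.38286e-06 s.
t_prop = 1400/2.3e+08 = 6.08696e-06 s; RTT = 1.21739e-05 s.
Cycle = t_tx + RTT = 1.35568e-05 s.
Utilization = t_tx / cycle = 1.38286e-06/1.35568e-05 = 10.2 %.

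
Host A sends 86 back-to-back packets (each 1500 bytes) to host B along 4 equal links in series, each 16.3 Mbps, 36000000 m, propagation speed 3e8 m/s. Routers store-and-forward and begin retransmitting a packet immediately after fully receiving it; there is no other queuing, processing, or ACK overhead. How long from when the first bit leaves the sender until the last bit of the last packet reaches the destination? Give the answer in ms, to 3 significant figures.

Per-hop transmission t_tx = L/R = 12000/16300000 = 0.736196 ms.
Per-hop propagation t_prop = 36000000/300000000 = 120 ms.
Pipeline fill: first packet needs 4·t_tx to clear all hops; remaining 85 packets each add one t_tx.
Total = (4+86-1)·t_tx + 4·t_prop = 89·0.736196 + 4·120 = 546 ms.

546 ms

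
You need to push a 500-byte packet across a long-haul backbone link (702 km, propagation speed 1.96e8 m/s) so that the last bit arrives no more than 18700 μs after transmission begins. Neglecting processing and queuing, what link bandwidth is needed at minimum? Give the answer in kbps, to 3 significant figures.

L = 4000 bits.
Propagation delay = 702000 / 196000000 = 3581.63 μs.
Transmission budget = 18700 − 3581.63 = 15118.4 μs.
R ≥ L / t_tx = 4000 bits / 0.0151184 s = 265 kbps.

265 kbps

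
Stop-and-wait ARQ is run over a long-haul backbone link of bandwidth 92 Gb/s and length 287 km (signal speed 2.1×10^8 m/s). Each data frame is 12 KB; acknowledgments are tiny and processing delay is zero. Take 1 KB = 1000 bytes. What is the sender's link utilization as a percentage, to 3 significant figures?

0.0382 %

t_tx = L/R = 96000/92000000000 = 1.04348e-06 s.
t_prop = 287000/210000000 = 0.00136667 s; RTT = 0.00273333 s.
Cycle = t_tx + RTT = 0.00273438 s.
Utilization = t_tx / cycle = 1.04348e-06/0.00273438 = 0.0382 %.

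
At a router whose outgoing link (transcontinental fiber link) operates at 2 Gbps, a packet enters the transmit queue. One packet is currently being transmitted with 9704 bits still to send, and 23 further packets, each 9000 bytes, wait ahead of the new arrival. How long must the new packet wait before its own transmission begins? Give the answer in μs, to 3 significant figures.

833 μs

Each queued packet: L/R = 72000/2000000000 = 36 μs.
23 queued → 828 μs.
Plus remaining 9704 bits of current packet: 4.852 μs.
Queuing delay = 833 μs.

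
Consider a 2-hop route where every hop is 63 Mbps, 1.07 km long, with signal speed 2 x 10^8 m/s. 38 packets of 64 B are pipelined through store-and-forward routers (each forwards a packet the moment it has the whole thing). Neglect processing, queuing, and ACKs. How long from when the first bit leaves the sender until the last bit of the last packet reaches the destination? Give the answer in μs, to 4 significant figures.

327.7 μs

Per-hop transmission t_tx = L/R = 512/63000000 = 8.12698 μs.
Per-hop propagation t_prop = 1070/200000000 = 5.35 μs.
Pipeline fill: first packet needs 2·t_tx to clear all hops; remaining 37 packets each add one t_tx.
Total = (2+38-1)·t_tx + 2·t_prop = 39·8.12698 + 2·5.35 = 327.7 μs.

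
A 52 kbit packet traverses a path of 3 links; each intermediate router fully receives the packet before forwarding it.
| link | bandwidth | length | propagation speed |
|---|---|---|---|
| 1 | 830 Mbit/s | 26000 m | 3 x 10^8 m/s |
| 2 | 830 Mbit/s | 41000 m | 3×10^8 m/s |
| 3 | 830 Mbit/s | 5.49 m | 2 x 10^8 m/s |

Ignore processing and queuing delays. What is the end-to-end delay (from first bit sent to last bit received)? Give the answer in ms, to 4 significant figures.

0.4113 ms

L = 52000 bits.
Transmission delay per hop = L/R = 52000/830000000 = 0.0626506 ms; 3 hops → 0.187952 ms.
Propagation delays (d/s per hop): 0.0866667, 0.136667, 2.745e-05 ms; sum = 0.223361 ms.
End-to-end = 0.4113 ms.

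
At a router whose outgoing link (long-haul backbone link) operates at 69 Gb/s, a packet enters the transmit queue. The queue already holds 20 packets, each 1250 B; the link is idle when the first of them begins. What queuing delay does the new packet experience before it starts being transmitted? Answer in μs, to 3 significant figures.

2.90 μs

Each queued packet: L/R = 10000/69000000000 = 0.144928 μs.
20 queued → 2.89855 μs.
Queuing delay = 2.90 μs.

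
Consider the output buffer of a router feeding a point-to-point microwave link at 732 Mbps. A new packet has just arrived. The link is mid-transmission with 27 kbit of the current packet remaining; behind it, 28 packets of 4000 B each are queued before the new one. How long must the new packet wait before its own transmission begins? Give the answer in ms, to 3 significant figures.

1.26 ms

Each queued packet: L/R = 32000/732000000 = 0.0437158 ms.
28 queued → 1.22404 ms.
Plus remaining 27000 bits of current packet: 0.0368852 ms.
Queuing delay = 1.26 ms.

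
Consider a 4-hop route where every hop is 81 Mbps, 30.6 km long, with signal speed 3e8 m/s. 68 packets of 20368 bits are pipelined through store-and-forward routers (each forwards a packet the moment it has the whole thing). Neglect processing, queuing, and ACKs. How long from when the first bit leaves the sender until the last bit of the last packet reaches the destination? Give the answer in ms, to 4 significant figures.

Per-hop transmission t_tx = L/R = 20368/81000000 = 0.251457 ms.
Per-hop propagation t_prop = 30600/300000000 = 0.102 ms.
Pipeline fill: first packet needs 4·t_tx to clear all hops; remaining 67 packets each add one t_tx.
Total = (4+68-1)·t_tx + 4·t_prop = 71·0.251457 + 4·0.102 = 18.26 ms.

18.26 ms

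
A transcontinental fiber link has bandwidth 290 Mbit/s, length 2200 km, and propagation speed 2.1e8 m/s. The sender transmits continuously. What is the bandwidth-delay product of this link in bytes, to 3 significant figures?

Propagation delay = 2200000 / 210000000 = 0.0104762 s.
BDP = R × t_prop = 290000000 × 0.0104762 = 3038100 bits.
In bytes: 3038100/8 = 380000 bytes.

380000 bytes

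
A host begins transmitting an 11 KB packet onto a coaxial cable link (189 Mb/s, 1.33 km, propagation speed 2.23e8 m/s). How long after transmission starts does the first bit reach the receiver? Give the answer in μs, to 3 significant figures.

5.96 μs

First bit experiences only propagation delay: d/s = 1330/223000000 = 5.96 μs.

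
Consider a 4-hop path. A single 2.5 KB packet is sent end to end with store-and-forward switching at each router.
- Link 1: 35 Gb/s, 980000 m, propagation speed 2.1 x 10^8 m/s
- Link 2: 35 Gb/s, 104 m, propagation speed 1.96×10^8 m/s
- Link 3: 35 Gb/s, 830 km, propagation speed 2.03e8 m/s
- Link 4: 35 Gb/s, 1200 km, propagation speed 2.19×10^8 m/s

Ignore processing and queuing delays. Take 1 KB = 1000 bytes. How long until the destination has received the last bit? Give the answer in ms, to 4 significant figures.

L = 20000 bits.
Transmission delay per hop = L/R = 20000/35000000000 = 0.000571429 ms; 4 hops → 0.00228571 ms.
Propagation delays (d/s per hop): 4.66667, 0.000530612, 4.08867, 5.47945 ms; sum = 14.2353 ms.
End-to-end = 14.24 ms.

14.24 ms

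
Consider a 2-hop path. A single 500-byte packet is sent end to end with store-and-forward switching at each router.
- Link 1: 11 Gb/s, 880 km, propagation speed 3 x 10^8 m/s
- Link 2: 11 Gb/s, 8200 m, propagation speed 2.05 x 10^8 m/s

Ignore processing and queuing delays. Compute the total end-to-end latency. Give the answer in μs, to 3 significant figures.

2970 μs

L = 500 × 8 = 4000 bits.
Transmission delay per hop = L/R = 4000/11000000000 = 0.363636 μs; 2 hops → 0.727273 μs.
Propagation delays (d/s per hop): 2933.33, 40 μs; sum = 2973.33 μs.
End-to-end = 2970 μs.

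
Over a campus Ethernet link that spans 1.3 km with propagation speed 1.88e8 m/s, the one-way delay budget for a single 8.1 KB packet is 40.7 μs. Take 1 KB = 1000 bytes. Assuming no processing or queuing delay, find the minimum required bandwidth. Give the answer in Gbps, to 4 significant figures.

1.918 Gbps

L = 64800 bits.
Propagation delay = 1300 / 188000000 = 6.91489 μs.
Transmission budget = 40.7 − 6.91489 = 33.7851 μs.
R ≥ L / t_tx = 64800 bits / 3.37851e-05 s = 1.918 Gbps.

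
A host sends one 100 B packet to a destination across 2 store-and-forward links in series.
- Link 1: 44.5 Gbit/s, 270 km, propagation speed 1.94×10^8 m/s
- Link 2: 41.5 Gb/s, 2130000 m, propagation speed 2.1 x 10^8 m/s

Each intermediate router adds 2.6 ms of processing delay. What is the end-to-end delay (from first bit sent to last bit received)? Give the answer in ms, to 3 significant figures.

L = 100 × 8 = 800 bits.
Transmission delays (L/R per hop): 1.79775e-05, 1.92771e-05 ms; sum = 3.72546e-05 ms.
Propagation delays (d/s per hop): 1.39175, 10.1429 ms; sum = 11.5346 ms.
Processing at 1 router(s): 1 × 2.6 ms = 2.6 ms.
End-to-end = 14.1 ms.

14.1 ms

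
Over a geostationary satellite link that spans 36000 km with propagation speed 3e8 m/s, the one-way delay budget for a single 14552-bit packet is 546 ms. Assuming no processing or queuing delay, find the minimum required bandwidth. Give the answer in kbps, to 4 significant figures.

Propagation delay = 36000000 / 300000000 = 120 ms.
Transmission budget = 546 − 120 = 426 ms.
R ≥ L / t_tx = 14552 bits / 0.426 s = 34.16 kbps.

34.16 kbps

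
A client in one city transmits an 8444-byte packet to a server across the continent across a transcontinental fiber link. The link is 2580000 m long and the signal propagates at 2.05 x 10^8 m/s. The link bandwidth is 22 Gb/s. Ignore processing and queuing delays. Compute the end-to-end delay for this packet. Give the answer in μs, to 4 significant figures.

12590 μs

L = 8444 × 8 = 67552 bits.
Transmission delay = L/R = 67552 / 22000000000 = 3.07055 μs.
Propagation delay = d/s = 2580000 m / 2.05e+08 m/s = 12585.4 μs.
Total = 12590 μs.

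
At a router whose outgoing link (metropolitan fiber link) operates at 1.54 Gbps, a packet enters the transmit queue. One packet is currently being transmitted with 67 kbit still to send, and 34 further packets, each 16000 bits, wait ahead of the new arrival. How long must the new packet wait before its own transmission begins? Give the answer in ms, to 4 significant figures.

Each queued packet: L/R = 16000/1540000000 = 0.0103896 ms.
34 queued → 0.353247 ms.
Plus remaining 67000 bits of current packet: 0.0435065 ms.
Queuing delay = 0.3968 ms.

0.3968 ms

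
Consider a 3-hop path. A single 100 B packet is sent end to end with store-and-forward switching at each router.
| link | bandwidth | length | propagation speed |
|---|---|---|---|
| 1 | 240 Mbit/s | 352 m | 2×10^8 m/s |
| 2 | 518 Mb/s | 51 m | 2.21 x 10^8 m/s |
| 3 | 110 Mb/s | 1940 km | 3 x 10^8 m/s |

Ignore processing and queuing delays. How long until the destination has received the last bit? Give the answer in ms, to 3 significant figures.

L = 100 × 8 = 800 bits.
Transmission delays (L/R per hop): 0.00333333, 0.0015444, 0.00727273 ms; sum = 0.0121505 ms.
Propagation delays (d/s per hop): 0.00176, 0.000230769, 6.46667 ms; sum = 6.46866 ms.
End-to-end = 6.48 ms.

6.48 ms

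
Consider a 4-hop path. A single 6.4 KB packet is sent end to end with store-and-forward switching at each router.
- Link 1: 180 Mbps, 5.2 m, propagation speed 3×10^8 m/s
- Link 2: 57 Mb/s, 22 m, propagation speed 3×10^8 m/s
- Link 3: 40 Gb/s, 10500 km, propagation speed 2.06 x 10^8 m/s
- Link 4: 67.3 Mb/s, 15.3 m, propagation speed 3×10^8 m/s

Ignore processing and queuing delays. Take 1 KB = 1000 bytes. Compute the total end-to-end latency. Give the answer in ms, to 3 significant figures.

L = 51200 bits.
Transmission delays (L/R per hop): 0.284444, 0.898246, 0.00128, 0.760773 ms; sum = 1.94474 ms.
Propagation delays (d/s per hop): 1.73333e-05, 7.33333e-05, 50.9709, 5.1e-05 ms; sum = 50.971 ms.
End-to-end = 52.9 ms.

52.9 ms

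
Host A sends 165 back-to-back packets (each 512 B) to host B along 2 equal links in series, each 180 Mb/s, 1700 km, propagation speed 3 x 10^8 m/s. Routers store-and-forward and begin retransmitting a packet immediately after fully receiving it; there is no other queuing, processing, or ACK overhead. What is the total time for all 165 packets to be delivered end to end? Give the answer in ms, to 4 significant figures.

15.11 ms

Per-hop transmission t_tx = L/R = 4096/180000000 = 0.0227556 ms.
Per-hop propagation t_prop = 1700000/300000000 = 5.66667 ms.
Pipeline fill: first packet needs 2·t_tx to clear all hops; remaining 164 packets each add one t_tx.
Total = (2+165-1)·t_tx + 2·t_prop = 166·0.0227556 + 2·5.66667 = 15.11 ms.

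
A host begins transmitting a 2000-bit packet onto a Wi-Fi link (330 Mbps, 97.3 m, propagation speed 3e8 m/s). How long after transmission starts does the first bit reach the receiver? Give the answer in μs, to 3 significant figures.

First bit experiences only propagation delay: d/s = 97.3/300000000 = 0.324 μs.

0.324 μs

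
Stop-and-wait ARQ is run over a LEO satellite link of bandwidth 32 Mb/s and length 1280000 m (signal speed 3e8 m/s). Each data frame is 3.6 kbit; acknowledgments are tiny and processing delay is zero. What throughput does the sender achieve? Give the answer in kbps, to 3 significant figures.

t_tx = L/R = 3600/32000000 = 0.0001125 s.
t_prop = 1280000/300000000 = 0.00426667 s; RTT = 0.00853333 s.
Cycle = t_tx + RTT = 0.00864583 s.
Throughput = L / cycle = 3600 / 0.00864583 = 416 kbps.

416 kbps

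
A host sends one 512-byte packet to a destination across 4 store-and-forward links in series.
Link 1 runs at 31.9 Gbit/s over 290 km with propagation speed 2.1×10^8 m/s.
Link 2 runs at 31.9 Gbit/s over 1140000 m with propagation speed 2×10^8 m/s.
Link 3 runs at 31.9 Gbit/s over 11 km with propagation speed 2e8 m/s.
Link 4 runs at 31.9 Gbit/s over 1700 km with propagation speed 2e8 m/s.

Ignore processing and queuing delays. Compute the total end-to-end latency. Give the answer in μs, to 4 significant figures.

15640 μs

L = 512 × 8 = 4096 bits.
Transmission delay per hop = L/R = 4096/31900000000 = 0.128401 μs; 4 hops → 0.513605 μs.
Propagation delays (d/s per hop): 1380.95, 5700, 55, 8500 μs; sum = 15636 μs.
End-to-end = 15640 μs.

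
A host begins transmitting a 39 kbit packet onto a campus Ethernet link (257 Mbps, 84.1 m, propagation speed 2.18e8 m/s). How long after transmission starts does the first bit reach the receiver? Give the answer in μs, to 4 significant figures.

First bit experiences only propagation delay: d/s = 84.1/2.18e+08 = 0.3858 μs.

0.3858 μs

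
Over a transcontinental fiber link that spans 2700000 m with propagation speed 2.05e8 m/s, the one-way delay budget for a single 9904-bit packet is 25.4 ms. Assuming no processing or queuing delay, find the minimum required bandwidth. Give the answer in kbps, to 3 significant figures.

810 kbps

Propagation delay = 2700000 / 2.05e+08 = 13.1707 ms.
Transmission budget = 25.4 − 13.1707 = 12.2293 ms.
R ≥ L / t_tx = 9904 bits / 0.0122293 s = 810 kbps.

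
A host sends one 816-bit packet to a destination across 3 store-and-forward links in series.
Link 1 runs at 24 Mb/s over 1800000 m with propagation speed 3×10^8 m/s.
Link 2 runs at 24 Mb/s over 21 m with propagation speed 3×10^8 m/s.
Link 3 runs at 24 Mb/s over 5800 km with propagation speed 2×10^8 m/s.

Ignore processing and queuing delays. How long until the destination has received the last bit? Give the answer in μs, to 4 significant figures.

35100 μs

Transmission delay per hop = L/R = 816/24000000 = 34 μs; 3 hops → 102 μs.
Propagation delays (d/s per hop): 6000, 0.07, 29000 μs; sum = 35000.1 μs.
End-to-end = 35100 μs.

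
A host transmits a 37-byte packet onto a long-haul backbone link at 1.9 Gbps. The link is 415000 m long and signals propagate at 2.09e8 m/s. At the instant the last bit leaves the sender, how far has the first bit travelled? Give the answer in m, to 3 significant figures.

t_tx = L/R = 296/1900000000 = 1.55789e-07 s.
Distance = s × t_tx = 209000000 × 1.55789e-07 = 32.6 m.

32.6 m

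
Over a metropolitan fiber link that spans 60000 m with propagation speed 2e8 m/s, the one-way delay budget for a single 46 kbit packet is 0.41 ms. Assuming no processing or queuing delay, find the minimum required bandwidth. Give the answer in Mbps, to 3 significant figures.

418 Mbps

Propagation delay = 60000 / 200000000 = 0.3 ms.
Transmission budget = 0.41 − 0.3 = 0.11 ms.
R ≥ L / t_tx = 46000 bits / 0.00011 s = 418 Mbps.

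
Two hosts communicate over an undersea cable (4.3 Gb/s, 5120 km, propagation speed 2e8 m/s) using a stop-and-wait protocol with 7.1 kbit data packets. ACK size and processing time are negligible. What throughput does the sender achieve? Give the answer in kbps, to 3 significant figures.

139 kbps

t_tx = L/R = 7100/4300000000 = 1.65116e-06 s.
t_prop = 5120000/200000000 = 0.0256 s; RTT = 0.0512 s.
Cycle = t_tx + RTT = 0.0512017 s.
Throughput = L / cycle = 7100 / 0.0512017 = 139 kbps.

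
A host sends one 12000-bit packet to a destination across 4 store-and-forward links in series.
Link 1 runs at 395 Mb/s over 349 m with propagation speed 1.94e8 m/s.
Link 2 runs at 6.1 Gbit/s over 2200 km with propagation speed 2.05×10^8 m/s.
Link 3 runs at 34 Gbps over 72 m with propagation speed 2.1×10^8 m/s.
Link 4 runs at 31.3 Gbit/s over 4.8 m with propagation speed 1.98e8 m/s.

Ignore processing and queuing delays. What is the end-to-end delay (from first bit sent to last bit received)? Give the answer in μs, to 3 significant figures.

Transmission delays (L/R per hop): 30.3797, 1.96721, 0.352941, 0.383387 μs; sum = 33.0833 μs.
Propagation delays (d/s per hop): 1.79897, 10731.7, 0.342857, 0.0242424 μs; sum = 10733.9 μs.
End-to-end = 10800 μs.

10800 μs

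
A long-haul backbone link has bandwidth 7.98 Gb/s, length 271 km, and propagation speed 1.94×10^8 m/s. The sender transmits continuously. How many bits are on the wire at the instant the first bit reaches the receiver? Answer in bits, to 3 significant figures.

11100000 bits

Propagation delay = 271000 / 194000000 = 0.00139691 s.
BDP = R × t_prop = 7980000000 × 0.00139691 = 11147300 bits.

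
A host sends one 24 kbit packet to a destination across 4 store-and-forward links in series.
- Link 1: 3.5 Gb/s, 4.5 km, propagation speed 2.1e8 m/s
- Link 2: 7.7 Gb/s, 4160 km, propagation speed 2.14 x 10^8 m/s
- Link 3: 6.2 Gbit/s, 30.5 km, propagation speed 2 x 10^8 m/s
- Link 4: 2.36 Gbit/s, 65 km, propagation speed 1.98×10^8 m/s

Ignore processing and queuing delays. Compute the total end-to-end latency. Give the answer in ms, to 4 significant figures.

L = 24000 bits.
Transmission delays (L/R per hop): 0.00685714, 0.00311688, 0.00387097, 0.0101695 ms; sum = 0.0240145 ms.
Propagation delays (d/s per hop): 0.0214286, 19.4393, 0.1525, 0.328283 ms; sum = 19.9415 ms.
End-to-end = 19.97 ms.

19.97 ms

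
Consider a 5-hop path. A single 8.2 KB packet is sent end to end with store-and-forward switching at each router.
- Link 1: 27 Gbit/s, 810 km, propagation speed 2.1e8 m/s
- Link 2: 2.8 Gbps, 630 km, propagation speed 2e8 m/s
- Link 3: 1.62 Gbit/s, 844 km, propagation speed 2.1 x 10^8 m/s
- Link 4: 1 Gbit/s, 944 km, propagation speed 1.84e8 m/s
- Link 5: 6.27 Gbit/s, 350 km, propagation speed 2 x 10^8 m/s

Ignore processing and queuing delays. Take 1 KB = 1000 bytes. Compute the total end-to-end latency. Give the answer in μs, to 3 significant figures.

L = 65600 bits.
Transmission delays (L/R per hop): 2.42963, 23.4286, 40.4938, 65.6, 10.4625 μs; sum = 142.415 μs.
Propagation delays (d/s per hop): 3857.14, 3150, 4019.05, 5130.43, 1750 μs; sum = 17906.6 μs.
End-to-end = 18000 μs.

18000 μs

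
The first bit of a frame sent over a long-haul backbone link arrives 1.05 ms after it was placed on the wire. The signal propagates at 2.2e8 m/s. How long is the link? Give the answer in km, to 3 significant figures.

d = s × t_prop = 2.2e+08 × 0.00105 = 231 km.

231 km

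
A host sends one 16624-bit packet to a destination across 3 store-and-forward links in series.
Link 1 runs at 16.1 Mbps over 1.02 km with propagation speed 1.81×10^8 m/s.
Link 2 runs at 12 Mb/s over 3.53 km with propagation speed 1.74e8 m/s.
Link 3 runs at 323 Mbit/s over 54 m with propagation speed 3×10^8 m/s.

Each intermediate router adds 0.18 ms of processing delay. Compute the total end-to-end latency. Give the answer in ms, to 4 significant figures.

Transmission delays (L/R per hop): 1.03255, 1.38533, 0.0514675 ms; sum = 2.46935 ms.
Propagation delays (d/s per hop): 0.00563536, 0.0202874, 0.00018 ms; sum = 0.0261027 ms.
Processing at 2 router(s): 2 × 0.18 ms = 0.36 ms.
End-to-end = 2.855 ms.

2.855 ms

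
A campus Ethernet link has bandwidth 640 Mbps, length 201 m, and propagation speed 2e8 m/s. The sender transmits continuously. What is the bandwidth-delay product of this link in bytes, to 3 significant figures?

80.4 bytes

Propagation delay = 201 / 200000000 = 1.005e-06 s.
BDP = R × t_prop = 640000000 × 1.005e-06 = 643.2 bits.
In bytes: 643.2/8 = 80.4 bytes.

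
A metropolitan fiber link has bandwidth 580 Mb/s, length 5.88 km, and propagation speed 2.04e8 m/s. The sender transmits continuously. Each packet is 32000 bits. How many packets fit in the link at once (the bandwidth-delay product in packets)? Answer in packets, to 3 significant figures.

0.522 packets

Propagation delay = 5880 / 204000000 = 2.88235e-05 s.
BDP = R × t_prop = 580000000 × 2.88235e-05 = 16717.6 bits.
In packets of 32000 bits: 0.522 packets.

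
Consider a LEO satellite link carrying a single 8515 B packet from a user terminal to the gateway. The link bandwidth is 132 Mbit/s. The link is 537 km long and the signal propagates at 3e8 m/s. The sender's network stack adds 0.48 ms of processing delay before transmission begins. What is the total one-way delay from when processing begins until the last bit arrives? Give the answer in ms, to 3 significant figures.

2.79 ms

L = 8515 × 8 = 68120 bits.
Transmission delay = L/R = 68120 / 132000000 = 0.516061 ms.
Propagation delay = d/s = 537000 m / 300000000 m/s = 1.79 ms.
Plus processing delay 0.48 ms = 0.48 ms.
Total = 2.79 ms.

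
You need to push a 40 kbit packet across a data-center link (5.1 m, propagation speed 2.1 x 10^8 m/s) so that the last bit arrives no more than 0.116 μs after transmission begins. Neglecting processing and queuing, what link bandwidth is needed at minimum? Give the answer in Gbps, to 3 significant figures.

Propagation delay = 5.1 / 210000000 = 0.0242857 μs.
Transmission budget = 0.116 − 0.0242857 = 0.0917143 μs.
R ≥ L / t_tx = 40000 bits / 9.17143e-08 s = 436 Gbps.

436 Gbps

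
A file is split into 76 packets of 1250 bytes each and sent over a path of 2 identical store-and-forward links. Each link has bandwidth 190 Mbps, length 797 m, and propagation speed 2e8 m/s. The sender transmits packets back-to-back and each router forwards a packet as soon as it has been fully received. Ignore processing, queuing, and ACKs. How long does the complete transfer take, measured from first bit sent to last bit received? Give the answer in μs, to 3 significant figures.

Per-hop transmission t_tx = L/R = 10000/190000000 = 52.6316 μs.
Per-hop propagation t_prop = 797/200000000 = 3.985 μs.
Pipeline fill: first packet needs 2·t_tx to clear all hops; remaining 75 packets each add one t_tx.
Total = (2+76-1)·t_tx + 2·t_prop = 77·52.6316 + 2·3.985 = 4060 μs.

4060 μs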